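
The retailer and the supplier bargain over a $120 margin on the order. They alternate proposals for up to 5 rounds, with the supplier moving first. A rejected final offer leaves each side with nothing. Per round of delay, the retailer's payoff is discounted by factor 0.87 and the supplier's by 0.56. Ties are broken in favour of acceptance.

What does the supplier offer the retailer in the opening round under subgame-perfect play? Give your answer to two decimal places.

Round 5 (the supplier proposes): the retailer will accept anything ≥ 0, so the supplier offers 0 and keeps 120.
Round 4 (the retailer proposes): the supplier can get 120 next round, worth 0.56 × 120 = 67.2 now; the retailer offers that and keeps 52.8.
Round 3 (the supplier proposes): the retailer can get 52.8 next round, worth 0.87 × 52.8 = 45.936 now. The supplier offers 45.936 and keeps 120 − 45.936 = 74.064.
Round 2 (the retailer proposes): the supplier can get 74.064 next round, worth 0.56 × 74.064 = 41.47584 now, so the retailer offers 41.47584, keeping 78.52416.
Round 1 (the supplier proposes): the retailer can get 78.52416 next round, worth 0.87 × 78.52416 = 68.3160192 now. The supplier offers 68.3160192 and keeps 120 − 68.3160192 = 51.6839808.

68.32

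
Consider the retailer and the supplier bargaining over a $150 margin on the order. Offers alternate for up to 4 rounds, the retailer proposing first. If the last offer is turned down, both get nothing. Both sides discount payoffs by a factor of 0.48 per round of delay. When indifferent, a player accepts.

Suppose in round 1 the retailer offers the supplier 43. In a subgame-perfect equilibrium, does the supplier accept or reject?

Reject

Work out the supplier's continuation value if the offer is rejected.
Round 4 (the supplier proposes): the retailer will accept anything ≥ 0, so the supplier offers 0 and keeps 150.
Round 3 (the retailer proposes): the supplier can get 150 next round, worth 0.48 × 150 = 72 now. The retailer offers 72 and keeps 150 − 72 = 78.
Round 2 (the supplier proposes): the retailer can get 78 next round, worth 0.48 × 78 = 37.44 now. The supplier offers 37.44 and keeps 150 − 37.44 = 112.56.
So by rejecting in round 1, the supplier gets 112.56 next round, worth 0.48 × 112.56 = 54.0288 now.
Offer 43 < 54.0288, so the supplier rejects.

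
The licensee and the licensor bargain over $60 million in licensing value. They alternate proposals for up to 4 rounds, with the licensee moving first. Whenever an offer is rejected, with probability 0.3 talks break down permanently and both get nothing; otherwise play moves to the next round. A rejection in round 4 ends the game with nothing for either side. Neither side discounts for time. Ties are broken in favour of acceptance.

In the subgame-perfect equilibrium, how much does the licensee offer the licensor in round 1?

33.18

Round 4 (the licensor proposes): the licensee will accept anything ≥ 0, so the licensor offers 0 and keeps 60.
Round 3 (the licensee proposes): rejecting gives the licensor an expected 0.7 × 60 = 42, so the licensee offers 42, keeping 18.
Round 2 (the licensor proposes): rejecting gives the licensee an expected 0.7 × 18 = 12.6, so the licensor offers 12.6, keeping 47.4.
Round 1 (the licensee proposes): rejecting gives the licensor an expected 0.7 × 47.4 = 33.18; the licensee offers that and keeps 26.82.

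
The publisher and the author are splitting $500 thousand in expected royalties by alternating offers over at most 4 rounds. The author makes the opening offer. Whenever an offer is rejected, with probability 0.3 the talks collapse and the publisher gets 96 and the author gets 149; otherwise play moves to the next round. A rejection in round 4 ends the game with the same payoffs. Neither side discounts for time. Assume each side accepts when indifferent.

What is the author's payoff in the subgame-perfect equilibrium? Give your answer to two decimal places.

262.99

By backward induction:
Round 4 (the publisher proposes): the author gets 149 if talks fail, so the publisher offers 149 and keeps 351.
Round 3 (the author proposes): rejecting gives the publisher an expected 0.7 × 351 + 0.3 × 96 = 274.5. The author offers 274.5 and keeps 500 − 274.5 = 225.5.
Round 2 (the publisher proposes): rejecting gives the author an expected 0.7 × 225.5 + 0.3 × 149 = 202.55, so the publisher offers 202.55, keeping 297.45.
Round 1 (the author proposes): rejecting gives the publisher an expected 0.7 × 297.45 + 0.3 × 96 = 237.015. The author offers 237.015 and keeps 500 − 237.015 = 262.985.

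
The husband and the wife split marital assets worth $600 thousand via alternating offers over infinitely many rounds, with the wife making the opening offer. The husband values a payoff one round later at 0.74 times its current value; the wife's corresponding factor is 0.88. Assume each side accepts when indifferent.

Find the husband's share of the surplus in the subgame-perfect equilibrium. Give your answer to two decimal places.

In a stationary SPE each proposer offers the other exactly their discounted continuation value.
If the wife keeps x when proposing and the husband keeps y when proposing, then x = 600 − 0.74y and y = 600 − 0.88x.
Solving: x = 600(1 − 0.74) / (1 − 0.88·0.74) = 156 / 0.3488 ≈ 447.2477.
The husband gets 600 − 447.2477 ≈ 152.7523.

152.75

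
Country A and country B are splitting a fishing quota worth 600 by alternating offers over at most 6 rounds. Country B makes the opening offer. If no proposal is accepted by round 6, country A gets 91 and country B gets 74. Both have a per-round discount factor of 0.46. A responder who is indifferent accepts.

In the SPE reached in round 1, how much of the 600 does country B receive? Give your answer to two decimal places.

Round 6 (country A proposes): country B gets 74 if talks fail, so country A offers 74 and keeps 526.
Round 5 (country B proposes): country A can get 526 next round, worth 0.46 × 526 = 241.96 now, so country B offers 241.96, keeping 358.04.
Round 4 (country A proposes): country B can get 358.04 next round, worth 0.46 × 358.04 = 164.6984 now, so country A offers 164.6984, keeping 435.3016.
Round 3 (country B proposes): country A can get 435.3016 next round, worth 0.46 × 435.3016 = 200.238736 now, so country B offers 200.238736, keeping 399.761264.
Round 2 (country A proposes): country B can get 399.761264 next round, worth 0.46 × 399.761264 = 183.89018144 now; country A offers that and keeps 416.10981856.
Round 1 (country B proposes): country A can get 416.10981856 next round, worth 0.46 × 416.10981856 = 191.4105165376 now, so country B offers 191.4105165376, keeping 408.5894834624.

408.59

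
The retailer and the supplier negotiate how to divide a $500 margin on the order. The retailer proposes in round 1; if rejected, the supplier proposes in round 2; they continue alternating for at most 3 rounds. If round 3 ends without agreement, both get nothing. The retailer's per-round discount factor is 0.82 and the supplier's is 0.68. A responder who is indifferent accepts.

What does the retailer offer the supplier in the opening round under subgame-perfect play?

Round 3 (the retailer proposes): the supplier will accept anything ≥ 0, so the retailer offers 0 and keeps 500.
Round 2 (the supplier proposes): the retailer can get 500 next round, worth 0.82 × 500 = 410 now. The supplier offers 410 and keeps 500 − 410 = 90.
Round 1 (the retailer proposes): the supplier can get 90 next round, worth 0.68 × 90 = 61.2 now, so the retailer offers 61.2, keeping 438.8.

61.2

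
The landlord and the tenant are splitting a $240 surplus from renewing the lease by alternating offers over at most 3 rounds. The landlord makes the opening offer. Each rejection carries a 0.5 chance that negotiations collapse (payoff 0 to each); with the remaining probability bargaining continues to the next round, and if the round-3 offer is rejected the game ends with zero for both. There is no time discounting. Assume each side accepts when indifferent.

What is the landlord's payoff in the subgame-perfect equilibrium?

Round 3 (the landlord proposes): rejection yields 0 for the tenant; the landlord offers 0 and keeps 240.
Round 2 (the tenant proposes): rejecting gives the landlord an expected 0.5 × 240 = 120, so the tenant offers 120, keeping 120.
Round 1 (the landlord proposes): rejecting gives the tenant an expected 0.5 × 120 = 60. The landlord offers 60 and keeps 240 − 60 = 180.

180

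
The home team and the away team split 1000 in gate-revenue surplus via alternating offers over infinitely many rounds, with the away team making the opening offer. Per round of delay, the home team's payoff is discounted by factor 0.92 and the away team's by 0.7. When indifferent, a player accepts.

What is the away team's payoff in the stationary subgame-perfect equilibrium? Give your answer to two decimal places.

Let x be the away team's share when the away team proposes and y be the home team's share when the home team proposes.
The home team accepts iff offered ≥ 0.92·y, so x = 1000 − 0.92y. Symmetrically y = 1000 − 0.7x.
Substituting: x = 1000 − 0.92(1000 − 0.7x), giving x(1 − 0.7·0.92) = 1000(1 − 0.92).
So x = 1000 × 0.08 / 0.356 ≈ 224.7191, and the home team receives 1000 − x ≈ 775.2809.

224.72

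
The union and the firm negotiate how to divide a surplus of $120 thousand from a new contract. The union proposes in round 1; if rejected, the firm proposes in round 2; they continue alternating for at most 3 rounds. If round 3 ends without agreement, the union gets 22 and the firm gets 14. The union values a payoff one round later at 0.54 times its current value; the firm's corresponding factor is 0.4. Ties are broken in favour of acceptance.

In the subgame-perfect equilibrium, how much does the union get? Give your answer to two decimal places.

94.90

Round 3 (the union proposes): the firm gets 14 if talks fail, so the union offers 14 and keeps 106.
Round 2 (the firm proposes): the union can get 106 next round, worth 0.54 × 106 = 57.24 now; the firm offers that and keeps 62.76.
Round 1 (the union proposes): the firm can get 62.76 next round, worth 0.4 × 62.76 = 25.104 now; the union offers that and keeps 94.896.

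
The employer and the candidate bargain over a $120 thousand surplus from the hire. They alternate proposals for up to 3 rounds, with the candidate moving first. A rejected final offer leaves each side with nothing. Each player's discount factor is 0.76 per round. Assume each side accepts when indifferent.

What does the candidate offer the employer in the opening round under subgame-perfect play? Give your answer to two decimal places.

Work backward from the last round.
Round 3 (the candidate proposes): rejection yields 0 for the employer; the candidate offers 0 and keeps 120.
Round 2 (the employer proposes): the candidate can get 120 next round, worth 0.76 × 120 = 91.2 now. The employer offers 91.2 and keeps 120 − 91.2 = 28.8.
Round 1 (the candidate proposes): the employer can get 28.8 next round, worth 0.76 × 28.8 = 21.888 now. The candidate offers 21.888 and keeps 120 − 21.888 = 98.112.

21.89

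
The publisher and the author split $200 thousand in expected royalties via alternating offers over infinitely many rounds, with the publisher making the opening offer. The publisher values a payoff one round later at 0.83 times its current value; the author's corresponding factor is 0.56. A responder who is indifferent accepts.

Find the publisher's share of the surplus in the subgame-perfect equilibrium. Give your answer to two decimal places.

164.42

When the publisher proposes, the author accepts any offer worth at least 0.56 times what the author would get by proposing next round; and vice versa.
This gives x = 200 − 0.56y and y = 200 − 0.83x, where x and y are each side's share when it proposes.
Hence (1 − 0.56·0.83)x = 200(1 − 0.56), i.e. 0.5352·x = 88.
x ≈ 164.4245; the author's share is 200 − x ≈ 35.5755.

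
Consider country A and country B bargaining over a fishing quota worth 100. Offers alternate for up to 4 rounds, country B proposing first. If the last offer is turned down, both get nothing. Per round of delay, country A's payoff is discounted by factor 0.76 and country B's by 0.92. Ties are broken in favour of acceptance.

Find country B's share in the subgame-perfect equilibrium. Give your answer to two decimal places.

By backward induction:
Round 4 (country A proposes): rejection yields 0 for country B; country A offers 0 and keeps 100.
Round 3 (country B proposes): country A can get 100 next round, worth 0.76 × 100 = 76 now; country B offers that and keeps 24.
Round 2 (country A proposes): country B can get 24 next round, worth 0.92 × 24 = 22.08 now; country A offers that and keeps 77.92.
Round 1 (country B proposes): country A can get 77.92 next round, worth 0.76 × 77.92 = 59.2192 now, so country B offers 59.2192, keeping 40.7808.

40.78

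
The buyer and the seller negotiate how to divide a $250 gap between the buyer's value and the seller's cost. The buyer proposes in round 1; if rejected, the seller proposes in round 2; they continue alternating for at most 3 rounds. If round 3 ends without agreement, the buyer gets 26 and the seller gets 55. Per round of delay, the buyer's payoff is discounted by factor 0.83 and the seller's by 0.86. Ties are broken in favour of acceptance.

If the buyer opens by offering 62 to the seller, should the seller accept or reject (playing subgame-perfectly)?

Reject

Round 3 (the buyer proposes): the seller gets 55 if talks fail, so the buyer offers 55 and keeps 195.
Round 2 (the seller proposes): the buyer can get 195 next round, worth 0.83 × 195 = 161.85 now; the seller offers that and keeps 88.15.
So by rejecting in round 1, the seller gets 88.15 next round, worth 0.86 × 88.15 = 75.809 now.
Offer 62 < 75.809, so the seller rejects.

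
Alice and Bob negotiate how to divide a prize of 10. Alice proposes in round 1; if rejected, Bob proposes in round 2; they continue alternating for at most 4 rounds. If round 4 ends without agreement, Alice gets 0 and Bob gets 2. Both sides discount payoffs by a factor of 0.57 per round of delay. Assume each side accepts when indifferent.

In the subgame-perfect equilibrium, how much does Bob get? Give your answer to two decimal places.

4.30

Round 4 (Bob proposes): Alice will accept anything ≥ 0, so Bob offers 0 and keeps 10.
Round 3 (Alice proposes): Bob can get 10 next round, worth 0.57 × 10 = 5.7 now, so Alice offers 5.7, keeping 4.3.
Round 2 (Bob proposes): Alice can get 4.3 next round, worth 0.57 × 4.3 = 2.451 now; Bob offers that and keeps 7.549.
Round 1 (Alice proposes): Bob can get 7.549 next round, worth 0.57 × 7.549 = 4.30293 now, so Alice offers 4.30293, keeping 5.69707.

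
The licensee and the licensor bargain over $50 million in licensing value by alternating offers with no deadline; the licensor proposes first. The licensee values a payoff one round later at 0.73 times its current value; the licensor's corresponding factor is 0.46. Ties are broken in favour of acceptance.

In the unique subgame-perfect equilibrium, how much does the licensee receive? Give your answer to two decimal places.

Let x be the licensor's share when the licensor proposes and y be the licensee's share when the licensee proposes.
The licensee accepts iff offered ≥ 0.73·y, so x = 50 − 0.73y. Symmetrically y = 50 − 0.46x.
Substituting: x = 50 − 0.73(50 − 0.46x), giving x(1 − 0.46·0.73) = 50(1 − 0.73).
So x = 50 × 0.27 / 0.6642 ≈ 20.3252, and the licensee receives 50 − x ≈ 29.6748.

29.67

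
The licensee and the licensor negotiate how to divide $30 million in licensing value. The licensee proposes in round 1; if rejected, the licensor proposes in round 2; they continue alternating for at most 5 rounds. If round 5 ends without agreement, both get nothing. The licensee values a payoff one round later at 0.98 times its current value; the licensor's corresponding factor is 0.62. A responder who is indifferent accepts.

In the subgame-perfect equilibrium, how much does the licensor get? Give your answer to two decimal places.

0.60

Round 5 (the licensee proposes): the licensor will accept anything ≥ 0, so the licensee offers 0 and keeps 30.
Round 4 (the licensor proposes): the licensee can get 30 next round, worth 0.98 × 30 = 29.4 now. The licensor offers 29.4 and keeps 30 − 29.4 = 0.6.
Round 3 (the licensee proposes): the licensor can get 0.6 next round, worth 0.62 × 0.6 = 0.372 now; the licensee offers that and keeps 29.628.
Round 2 (the licensor proposes): the licensee can get 29.628 next round, worth 0.98 × 29.628 = 29.03544 now, so the licensor offers 29.03544, keeping 0.96456.
Round 1 (the licensee proposes): the licensor can get 0.96456 next round, worth 0.62 × 0.96456 = 0.5980272 now. The licensee offers 0.5980272 and keeps 30 − 0.5980272 = 29.4019728.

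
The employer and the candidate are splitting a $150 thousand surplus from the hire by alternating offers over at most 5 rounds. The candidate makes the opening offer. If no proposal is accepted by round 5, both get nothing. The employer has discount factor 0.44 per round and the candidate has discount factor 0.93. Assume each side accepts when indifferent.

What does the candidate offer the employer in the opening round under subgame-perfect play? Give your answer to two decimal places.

Round 5 (the candidate proposes): rejection yields 0 for the employer; the candidate offers 0 and keeps 150.
Round 4 (the employer proposes): the candidate can get 150 next round, worth 0.93 × 150 = 139.5 now. The employer offers 139.5 and keeps 150 − 139.5 = 10.5.
Round 3 (the candidate proposes): the employer can get 10.5 next round, worth 0.44 × 10.5 = 4.62 now. The candidate offers 4.62 and keeps 150 − 4.62 = 145.38.
Round 2 (the employer proposes): the candidate can get 145.38 next round, worth 0.93 × 145.38 = 135.2034 now; the employer offers that and keeps 14.7966.
Round 1 (the candidate proposes): the employer can get 14.7966 next round, worth 0.44 × 14.7966 = 6.510504 now, so the candidate offers 6.510504, keeping 143.489496.

6.51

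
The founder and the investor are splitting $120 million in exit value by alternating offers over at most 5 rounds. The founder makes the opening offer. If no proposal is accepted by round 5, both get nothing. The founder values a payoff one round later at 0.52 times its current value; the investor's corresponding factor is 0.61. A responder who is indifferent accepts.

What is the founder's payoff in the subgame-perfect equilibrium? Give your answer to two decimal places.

Round 5 (the founder proposes): rejection yields 0 for the investor; the founder offers 0 and keeps 120.
Round 4 (the investor proposes): the founder can get 120 next round, worth 0.52 × 120 = 62.4 now, so the investor offers 62.4, keeping 57.6.
Round 3 (the founder proposes): the investor can get 57.6 next round, worth 0.61 × 57.6 = 35.136 now, so the founder offers 35.136, keeping 84.864.
Round 2 (the investor proposes): the founder can get 84.864 next round, worth 0.52 × 84.864 = 44.12928 now. The investor offers 44.12928 and keeps 120 − 44.12928 = 75.87072.
Round 1 (the founder proposes): the investor can get 75.87072 next round, worth 0.61 × 75.87072 = 46.2811392 now. The founder offers 46.2811392 and keeps 120 − 46.2811392 = 73.7188608.

73.72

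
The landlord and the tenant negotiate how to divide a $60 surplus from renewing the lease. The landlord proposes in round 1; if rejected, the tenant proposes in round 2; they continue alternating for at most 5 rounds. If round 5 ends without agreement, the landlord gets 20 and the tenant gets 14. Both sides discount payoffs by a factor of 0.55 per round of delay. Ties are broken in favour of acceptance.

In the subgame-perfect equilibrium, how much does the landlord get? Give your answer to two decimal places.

Round 5 (the landlord proposes): the tenant gets 14 if talks fail, so the landlord offers 14 and keeps 46.
Round 4 (the tenant proposes): the landlord can get 46 next round, worth 0.55 × 46 = 25.3 now, so the tenant offers 25.3, keeping 34.7.
Round 3 (the landlord proposes): the tenant can get 34.7 next round, worth 0.55 × 34.7 = 19.085 now, so the landlord offers 19.085, keeping 40.915.
Round 2 (the tenant proposes): the landlord can get 40.915 next round, worth 0.55 × 40.915 = 22.50325 now. The tenant offers 22.50325 and keeps 60 − 22.50325 = 37.49675.
Round 1 (the landlord proposes): the tenant can get 37.49675 next round, worth 0.55 × 37.49675 = 20.6232125 now. The landlord offers 20.6232125 and keeps 60 − 20.6232125 = 39.3767875.

39.38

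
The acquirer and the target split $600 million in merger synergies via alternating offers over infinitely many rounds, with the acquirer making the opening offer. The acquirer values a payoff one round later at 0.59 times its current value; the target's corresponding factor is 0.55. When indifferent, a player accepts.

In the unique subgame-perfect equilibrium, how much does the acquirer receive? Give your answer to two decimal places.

When the acquirer proposes, the target accepts any offer worth at least 0.55 times what the target would get by proposing next round; and vice versa.
This gives x = 600 − 0.55y and y = 600 − 0.59x, where x and y are each side's share when it proposes.
Hence (1 − 0.55·0.59)x = 600(1 − 0.55), i.e. 0.6755·x = 270.
x ≈ 399.7039; the target's share is 600 − x ≈ 200.2961.

399.70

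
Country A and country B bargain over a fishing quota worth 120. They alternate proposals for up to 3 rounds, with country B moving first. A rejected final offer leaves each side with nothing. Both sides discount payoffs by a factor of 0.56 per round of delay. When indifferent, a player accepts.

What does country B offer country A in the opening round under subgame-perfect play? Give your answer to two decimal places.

29.57

Solve by backward induction from round 3.
Round 3 (country B proposes): rejection yields 0 for country A; country B offers 0 and keeps 120.
Round 2 (country A proposes): country B can get 120 next round, worth 0.56 × 120 = 67.2 now, so country A offers 67.2, keeping 52.8.
Round 1 (country B proposes): country A can get 52.8 next round, worth 0.56 × 52.8 = 29.568 now. Country B offers 29.568 and keeps 120 − 29.568 = 90.432.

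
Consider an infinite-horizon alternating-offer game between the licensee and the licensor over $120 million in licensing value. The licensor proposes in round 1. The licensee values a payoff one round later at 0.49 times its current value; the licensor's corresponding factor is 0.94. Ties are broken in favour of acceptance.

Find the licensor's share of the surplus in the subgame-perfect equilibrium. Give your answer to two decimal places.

113.46

When the licensor proposes, the licensee accepts any offer worth at least 0.49 times what the licensee would get by proposing next round; and vice versa.
This gives x = 120 − 0.49y and y = 120 − 0.94x, where x and y are each side's share when it proposes.
Hence (1 − 0.49·0.94)x = 120(1 − 0.49), i.e. 0.5394·x = 61.2.
x ≈ 113.4594; the licensee's share is 120 − x ≈ 6.5406.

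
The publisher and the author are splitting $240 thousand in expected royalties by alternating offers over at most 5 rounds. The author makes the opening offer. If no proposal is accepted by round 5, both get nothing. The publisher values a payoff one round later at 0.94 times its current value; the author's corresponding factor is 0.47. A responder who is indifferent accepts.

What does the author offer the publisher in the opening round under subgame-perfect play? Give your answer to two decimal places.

Work backward from the last round.
Round 5 (the author proposes): the publisher will accept anything ≥ 0, so the author offers 0 and keeps 240.
Round 4 (the publisher proposes): the author can get 240 next round, worth 0.47 × 240 = 112.8 now; the publisher offers that and keeps 127.2.
Round 3 (the author proposes): the publisher can get 127.2 next round, worth 0.94 × 127.2 = 119.568 now, so the author offers 119.568, keeping 120.432.
Round 2 (the publisher proposes): the author can get 120.432 next round, worth 0.47 × 120.432 = 56.60304 now; the publisher offers that and keeps 183.39696.
Round 1 (the author proposes): the publisher can get 183.39696 next round, worth 0.94 × 183.39696 = 172.3931424 now, so the author offers 172.3931424, keeping 67.6068576.

172.39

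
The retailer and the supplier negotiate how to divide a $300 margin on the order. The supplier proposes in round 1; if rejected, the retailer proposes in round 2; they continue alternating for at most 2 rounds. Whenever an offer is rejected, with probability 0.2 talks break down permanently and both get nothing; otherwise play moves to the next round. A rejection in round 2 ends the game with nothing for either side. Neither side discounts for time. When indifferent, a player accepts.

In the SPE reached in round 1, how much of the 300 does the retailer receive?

Round 2 (the retailer proposes): the supplier will accept anything ≥ 0, so the retailer offers 0 and keeps 300.
Round 1 (the supplier proposes): rejecting gives the retailer an expected 0.8 × 300 = 240. The supplier offers 240 and keeps 300 − 240 = 60.

240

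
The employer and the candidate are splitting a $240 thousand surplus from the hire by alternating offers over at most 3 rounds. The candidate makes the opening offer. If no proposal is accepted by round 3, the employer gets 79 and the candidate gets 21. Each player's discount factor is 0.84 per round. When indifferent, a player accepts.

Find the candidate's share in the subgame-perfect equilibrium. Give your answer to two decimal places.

152.00

By backward induction:
Round 3 (the candidate proposes): the employer gets 79 if talks fail, so the candidate offers 79 and keeps 161.
Round 2 (the employer proposes): the candidate can get 161 next round, worth 0.84 × 161 = 135.24 now; the employer offers that and keeps 104.76.
Round 1 (the candidate proposes): the employer can get 104.76 next round, worth 0.84 × 104.76 = 87.9984 now. The candidate offers 87.9984 and keeps 240 − 87.9984 = 152.0016.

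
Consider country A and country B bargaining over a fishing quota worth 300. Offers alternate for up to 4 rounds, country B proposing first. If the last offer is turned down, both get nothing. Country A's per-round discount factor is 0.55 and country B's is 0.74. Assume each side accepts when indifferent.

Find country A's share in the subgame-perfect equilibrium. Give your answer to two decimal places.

110.06

Round 4 (country A proposes): country B will accept anything ≥ 0, so country A offers 0 and keeps 300.
Round 3 (country B proposes): country A can get 300 next round, worth 0.55 × 300 = 165 now; country B offers that and keeps 135.
Round 2 (country A proposes): country B can get 135 next round, worth 0.74 × 135 = 99.9 now. Country A offers 99.9 and keeps 300 − 99.9 = 200.1.
Round 1 (country B proposes): country A can get 200.1 next round, worth 0.55 × 200.1 = 110.055 now; country B offers that and keeps 189.945.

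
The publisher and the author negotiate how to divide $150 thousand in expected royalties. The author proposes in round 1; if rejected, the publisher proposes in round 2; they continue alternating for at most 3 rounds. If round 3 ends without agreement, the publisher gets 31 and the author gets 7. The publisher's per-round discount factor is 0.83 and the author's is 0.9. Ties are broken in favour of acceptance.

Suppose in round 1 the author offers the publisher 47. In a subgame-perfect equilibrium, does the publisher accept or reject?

Accept

Round 3 (the author proposes): the publisher gets 31 if talks fail, so the author offers 31 and keeps 119.
Round 2 (the publisher proposes): the author can get 119 next round, worth 0.9 × 119 = 107.1 now; the publisher offers that and keeps 42.9.
So by rejecting in round 1, the publisher gets 42.9 next round, worth 0.83 × 42.9 = 35.607 now.
Offer 47 ≥ 35.607, so the publisher accepts.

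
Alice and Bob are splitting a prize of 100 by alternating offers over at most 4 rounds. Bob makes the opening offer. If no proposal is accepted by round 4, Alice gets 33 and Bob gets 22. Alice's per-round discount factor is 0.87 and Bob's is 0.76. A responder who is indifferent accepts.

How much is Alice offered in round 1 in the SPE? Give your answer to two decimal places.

65.75

Round 4 (Alice proposes): Bob gets 22 if talks fail, so Alice offers 22 and keeps 78.
Round 3 (Bob proposes): Alice can get 78 next round, worth 0.87 × 78 = 67.86 now; Bob offers that and keeps 32.14.
Round 2 (Alice proposes): Bob can get 32.14 next round, worth 0.76 × 32.14 = 24.4264 now. Alice offers 24.4264 and keeps 100 − 24.4264 = 75.5736.
Round 1 (Bob proposes): Alice can get 75.5736 next round, worth 0.87 × 75.5736 = 65.749032 now. Bob offers 65.749032 and keeps 100 − 65.749032 = 34.250968.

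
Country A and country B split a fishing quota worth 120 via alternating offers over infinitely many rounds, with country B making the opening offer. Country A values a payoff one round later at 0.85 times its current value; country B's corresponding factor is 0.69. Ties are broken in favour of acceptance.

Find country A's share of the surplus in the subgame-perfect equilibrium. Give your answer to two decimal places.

In a stationary SPE each proposer offers the other exactly their discounted continuation value.
If country B keeps x when proposing and country A keeps y when proposing, then x = 120 − 0.85y and y = 120 − 0.69x.
Solving: x = 120(1 − 0.85) / (1 − 0.69·0.85) = 18 / 0.4135 ≈ 43.5308.
Country A gets 120 − 43.5308 ≈ 76.4692.

76.47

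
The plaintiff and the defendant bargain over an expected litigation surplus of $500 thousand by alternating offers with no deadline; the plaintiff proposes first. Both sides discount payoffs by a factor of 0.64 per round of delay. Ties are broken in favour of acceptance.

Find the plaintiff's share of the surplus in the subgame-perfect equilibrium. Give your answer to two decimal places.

304.88

Let x be the plaintiff's share when the plaintiff proposes and y be the defendant's share when the defendant proposes.
The defendant accepts iff offered ≥ 0.64·y, so x = 500 − 0.64y. Symmetrically y = 500 − 0.64x.
Substituting: x = 500 − 0.64(500 − 0.64x), giving x(1 − 0.64·0.64) = 500(1 − 0.64).
So x = 500 × 0.36 / 0.5904 ≈ 304.8780, and the defendant receives 500 − x ≈ 195.1220.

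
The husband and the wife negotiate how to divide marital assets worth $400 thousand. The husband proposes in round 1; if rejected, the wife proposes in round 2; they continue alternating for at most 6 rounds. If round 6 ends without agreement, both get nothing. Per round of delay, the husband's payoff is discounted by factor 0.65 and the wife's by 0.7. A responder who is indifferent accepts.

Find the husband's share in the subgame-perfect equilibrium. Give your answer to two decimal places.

Round 6 (the wife proposes): the husband will accept anything ≥ 0, so the wife offers 0 and keeps 400.
Round 5 (the husband proposes): the wife can get 400 next round, worth 0.7 × 400 = 280 now, so the husband offers 280, keeping 120.
Round 4 (the wife proposes): the husband can get 120 next round, worth 0.65 × 120 = 78 now. The wife offers 78 and keeps 400 − 78 = 322.
Round 3 (the husband proposes): the wife can get 322 next round, worth 0.7 × 322 = 225.4 now, so the husband offers 225.4, keeping 174.6.
Round 2 (the wife proposes): the husband can get 174.6 next round, worth 0.65 × 174.6 = 113.49 now, so the wife offers 113.49, keeping 286.51.
Round 1 (the husband proposes): the wife can get 286.51 next round, worth 0.7 × 286.51 = 200.557 now; the husband offers that and keeps 199.443.

199.44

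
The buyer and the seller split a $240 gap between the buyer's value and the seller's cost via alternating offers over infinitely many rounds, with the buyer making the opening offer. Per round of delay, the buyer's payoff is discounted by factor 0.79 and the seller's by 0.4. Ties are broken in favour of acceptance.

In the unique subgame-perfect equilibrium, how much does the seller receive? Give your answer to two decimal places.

Let x be the buyer's share when the buyer proposes and y be the seller's share when the seller proposes.
The seller accepts iff offered ≥ 0.4·y, so x = 240 − 0.4y. Symmetrically y = 240 − 0.79x.
Substituting: x = 240 − 0.4(240 − 0.79x), giving x(1 − 0.79·0.4) = 240(1 − 0.4).
So x = 240 × 0.6 / 0.684 ≈ 210.5263, and the seller receives 240 − x ≈ 29.4737.

29.47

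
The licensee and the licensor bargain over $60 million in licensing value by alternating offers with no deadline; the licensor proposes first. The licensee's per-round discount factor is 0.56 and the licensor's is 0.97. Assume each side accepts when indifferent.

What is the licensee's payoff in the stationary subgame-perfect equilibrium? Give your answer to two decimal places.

2.21

In a stationary SPE each proposer offers the other exactly their discounted continuation value.
If the licensor keeps x when proposing and the licensee keeps y when proposing, then x = 60 − 0.56y and y = 60 − 0.97x.
Solving: x = 60(1 − 0.56) / (1 − 0.97·0.56) = 26.4 / 0.4568 ≈ 57.7933.
The licensee gets 60 − 57.7933 ≈ 2.2067.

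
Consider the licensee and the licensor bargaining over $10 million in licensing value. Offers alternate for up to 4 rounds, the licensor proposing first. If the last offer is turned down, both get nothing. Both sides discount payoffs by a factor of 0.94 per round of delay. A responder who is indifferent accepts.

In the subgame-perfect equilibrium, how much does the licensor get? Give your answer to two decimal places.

1.13

Round 4 (the licensee proposes): the licensor will accept anything ≥ 0, so the licensee offers 0 and keeps 10.
Round 3 (the licensor proposes): the licensee can get 10 next round, worth 0.94 × 10 = 9.4 now. The licensor offers 9.4 and keeps 10 − 9.4 = 0.6.
Round 2 (the licensee proposes): the licensor can get 0.6 next round, worth 0.94 × 0.6 = 0.564 now. The licensee offers 0.564 and keeps 10 − 0.564 = 9.436.
Round 1 (the licensor proposes): the licensee can get 9.436 next round, worth 0.94 × 9.436 = 8.86984 now, so the licensor offers 8.86984, keeping 1.13016.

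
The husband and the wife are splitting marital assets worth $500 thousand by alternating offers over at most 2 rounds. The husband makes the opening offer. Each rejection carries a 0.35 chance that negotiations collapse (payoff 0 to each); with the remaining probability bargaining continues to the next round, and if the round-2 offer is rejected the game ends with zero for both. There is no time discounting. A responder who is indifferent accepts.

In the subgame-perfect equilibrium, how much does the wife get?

325

By backward induction:
Round 2 (the wife proposes): rejection yields 0 for the husband; the wife offers 0 and keeps 500.
Round 1 (the husband proposes): rejecting gives the wife an expected 0.65 × 500 = 325; the husband offers that and keeps 175.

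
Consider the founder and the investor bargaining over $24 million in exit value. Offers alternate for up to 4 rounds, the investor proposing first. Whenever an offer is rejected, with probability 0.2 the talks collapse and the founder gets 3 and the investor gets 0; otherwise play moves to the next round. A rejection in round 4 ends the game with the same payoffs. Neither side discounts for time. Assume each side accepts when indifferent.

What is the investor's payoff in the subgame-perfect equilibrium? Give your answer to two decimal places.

6.89

Round 4 (the founder proposes): the investor will accept anything ≥ 0, so the founder offers 0 and keeps 24.
Round 3 (the investor proposes): rejecting gives the founder an expected 0.8 × 24 + 0.2 × 3 = 19.8, so the investor offers 19.8, keeping 4.2.
Round 2 (the founder proposes): rejecting gives the investor an expected 0.8 × 4.2 = 3.36; the founder offers that and keeps 20.64.
Round 1 (the investor proposes): rejecting gives the founder an expected 0.8 × 20.64 + 0.2 × 3 = 17.112; the investor offers that and keeps 6.888.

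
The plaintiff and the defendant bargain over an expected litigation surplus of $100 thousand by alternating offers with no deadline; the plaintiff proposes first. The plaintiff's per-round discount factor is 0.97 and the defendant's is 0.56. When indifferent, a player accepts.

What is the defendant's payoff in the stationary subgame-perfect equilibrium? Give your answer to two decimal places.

3.68

In a stationary SPE each proposer offers the other exactly their discounted continuation value.
If the plaintiff keeps x when proposing and the defendant keeps y when proposing, then x = 100 − 0.56y and y = 100 − 0.97x.
Solving: x = 100(1 − 0.56) / (1 − 0.97·0.56) = 44 / 0.4568 ≈ 96.3222.
The defendant gets 100 − 96.3222 ≈ 3.6778.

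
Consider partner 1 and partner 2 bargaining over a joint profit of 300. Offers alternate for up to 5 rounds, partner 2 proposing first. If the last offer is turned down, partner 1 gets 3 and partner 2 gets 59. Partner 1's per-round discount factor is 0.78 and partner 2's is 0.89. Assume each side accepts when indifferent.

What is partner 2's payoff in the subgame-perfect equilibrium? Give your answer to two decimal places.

Round 5 (partner 2 proposes): partner 1 gets 3 if talks fail, so partner 2 offers 3 and keeps 297.
Round 4 (partner 1 proposes): partner 2 can get 297 next round, worth 0.89 × 297 = 264.33 now, so partner 1 offers 264.33, keeping 35.67.
Round 3 (partner 2 proposes): partner 1 can get 35.67 next round, worth 0.78 × 35.67 = 27.8226 now; partner 2 offers that and keeps 272.1774.
Round 2 (partner 1 proposes): partner 2 can get 272.1774 next round, worth 0.89 × 272.1774 = 242.237886 now. Partner 1 offers 242.237886 and keeps 300 − 242.237886 = 57.762114.
Round 1 (partner 2 proposes): partner 1 can get 57.762114 next round, worth 0.78 × 57.762114 = 45.05444892 now; partner 2 offers that and keeps 254.94555108.

254.95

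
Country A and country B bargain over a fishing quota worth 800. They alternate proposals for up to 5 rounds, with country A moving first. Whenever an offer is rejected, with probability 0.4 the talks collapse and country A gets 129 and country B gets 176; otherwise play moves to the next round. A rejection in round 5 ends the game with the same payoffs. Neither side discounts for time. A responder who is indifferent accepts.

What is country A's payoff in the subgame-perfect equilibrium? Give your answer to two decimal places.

462.43

Round 5 (country A proposes): country B gets 176 if talks fail, so country A offers 176 and keeps 624.
Round 4 (country B proposes): rejecting gives country A an expected 0.6 × 624 + 0.4 × 129 = 426; country B offers that and keeps 374.
Round 3 (country A proposes): rejecting gives country B an expected 0.6 × 374 + 0.4 × 176 = 294.8, so country A offers 294.8, keeping 505.2.
Round 2 (country B proposes): rejecting gives country A an expected 0.6 × 505.2 + 0.4 × 129 = 354.72; country B offers that and keeps 445.28.
Round 1 (country A proposes): rejecting gives country B an expected 0.6 × 445.28 + 0.4 × 176 = 337.568; country A offers that and keeps 462.432.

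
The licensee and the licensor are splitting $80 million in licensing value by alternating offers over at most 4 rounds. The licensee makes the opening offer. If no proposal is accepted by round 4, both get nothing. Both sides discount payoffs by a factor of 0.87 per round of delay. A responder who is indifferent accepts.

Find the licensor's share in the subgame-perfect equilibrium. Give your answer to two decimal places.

Round 4 (the licensor proposes): rejection yields 0 for the licensee; the licensor offers 0 and keeps 80.
Round 3 (the licensee proposes): the licensor can get 80 next round, worth 0.87 × 80 = 69.6 now, so the licensee offers 69.6, keeping 10.4.
Round 2 (the licensor proposes): the licensee can get 10.4 next round, worth 0.87 × 10.4 = 9.048 now, so the licensor offers 9.048, keeping 70.952.
Round 1 (the licensee proposes): the licensor can get 70.952 next round, worth 0.87 × 70.952 = 61.72824 now, so the licensee offers 61.72824, keeping 18.27176.

61.73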